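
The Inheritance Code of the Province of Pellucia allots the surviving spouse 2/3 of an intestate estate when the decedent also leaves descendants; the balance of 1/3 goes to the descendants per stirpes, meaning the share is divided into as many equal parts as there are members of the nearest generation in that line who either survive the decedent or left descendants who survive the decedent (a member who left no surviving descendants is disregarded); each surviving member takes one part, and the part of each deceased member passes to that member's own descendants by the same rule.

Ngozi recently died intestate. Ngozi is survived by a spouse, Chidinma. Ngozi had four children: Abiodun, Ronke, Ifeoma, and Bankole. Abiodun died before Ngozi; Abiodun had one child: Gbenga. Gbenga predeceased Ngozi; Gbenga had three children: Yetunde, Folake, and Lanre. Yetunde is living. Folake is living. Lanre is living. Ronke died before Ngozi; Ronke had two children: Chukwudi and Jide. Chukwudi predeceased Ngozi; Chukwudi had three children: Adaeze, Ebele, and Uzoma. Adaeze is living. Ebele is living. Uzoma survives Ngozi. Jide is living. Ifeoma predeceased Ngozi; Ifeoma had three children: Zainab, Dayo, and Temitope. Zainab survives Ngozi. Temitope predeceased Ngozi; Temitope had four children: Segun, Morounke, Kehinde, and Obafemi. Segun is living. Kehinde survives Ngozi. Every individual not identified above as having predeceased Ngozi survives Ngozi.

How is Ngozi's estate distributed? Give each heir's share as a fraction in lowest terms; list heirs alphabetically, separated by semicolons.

Chidinma, as surviving spouse, takes 2/3.
The remaining 1/3 passes to Ngozi's descendants per stirpes.
The 1/3 is divided into 4 equal shares of 1/12 among Abiodun, Ronke, Ifeoma, Bankole.
Abiodun predeceased; the 1/12 allotted to Abiodun's branch passes to Abiodun's issue by representation.
Gbenga's line is the sole branch at this level, so the full 1/12 passes to Gbenga's issue by representation.
The 1/12 is divided into 3 equal shares of 1/36 among Yetunde, Folake, Lanre.
Yetunde is living and takes 1/36.
Folake is living and takes 1/36.
Lanre is living and takes 1/36.
Ronke predeceased; the 1/12 allotted to Ronke's branch passes to Ronke's issue by representation.
The 1/12 is divided into 2 equal shares of 1/24 among Chukwudi, Jide.
Chukwudi predeceased; the 1/24 allotted to Chukwudi's branch passes to Chukwudi's issue by representation.
The 1/24 is divided into 3 equal shares of 1/72 among Adaeze, Ebele, Uzoma.
Adaeze is living and takes 1/72.
Ebele is living and takes 1/72.
Uzoma is living and takes 1/72.
Jide is living and takes 1/24.
Ifeoma predeceased; the 1/12 allotted to Ifeoma's branch passes to Ifeoma's issue by representation.
The 1/12 is divided into 3 equal shares of 1/36 among Zainab, Dayo, Temitope.
Zainab is living and takes 1/36.
Dayo is living and takes 1/36.
Temitope predeceased; the 1/36 allotted to Temitope's branch passes to Temitope's issue by representation.
The 1/36 is divided into 4 equal shares of 1/144 among Segun, Morounke, Kehinde, Obafemi.
Segun is living and takes 1/144.
Morounke is living and takes 1/144.
Kehinde is living and takes 1/144.
Obafemi is living and takes 1/144.
Bankole is living and takes 1/12.

Adaeze 1/72; Bankole 1/12; Chidinma 2/3; Dayo 1/36; Ebele 1/72; Folake 1/36; Jide 1/24; Kehinde 1/144; Lanre 1/36; Morounke 1/144; Obafemi 1/144; Segun 1/144; Uzoma 1/72; Yetunde 1/36; Zainab 1/36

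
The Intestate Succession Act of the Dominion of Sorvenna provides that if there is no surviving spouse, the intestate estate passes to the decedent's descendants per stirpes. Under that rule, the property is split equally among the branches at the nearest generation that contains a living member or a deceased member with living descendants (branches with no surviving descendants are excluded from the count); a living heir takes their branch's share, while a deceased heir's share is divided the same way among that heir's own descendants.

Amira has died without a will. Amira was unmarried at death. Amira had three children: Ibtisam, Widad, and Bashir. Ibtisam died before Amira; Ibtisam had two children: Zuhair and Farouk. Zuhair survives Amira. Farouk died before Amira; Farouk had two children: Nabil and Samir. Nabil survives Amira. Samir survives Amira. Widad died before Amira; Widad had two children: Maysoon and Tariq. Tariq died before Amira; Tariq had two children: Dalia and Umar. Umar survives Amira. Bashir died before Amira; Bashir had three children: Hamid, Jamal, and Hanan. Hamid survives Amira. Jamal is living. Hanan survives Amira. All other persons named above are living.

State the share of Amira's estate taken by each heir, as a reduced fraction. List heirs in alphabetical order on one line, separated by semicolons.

Dalia 1/12; Hamid 1/9; Hanan 1/9; Jamal 1/9; Maysoon 1/6; Nabil 1/12; Samir 1/12; Umar 1/12; Zuhair 1/6

There is no surviving spouse, so the entire estate passes to Amira's descendants per stirpes.
The estate is divided into 3 equal shares of 1/3 among Ibtisam, Widad, Bashir.
Ibtisam predeceased; the 1/3 allotted to Ibtisam's branch passes to Ibtisam's issue by representation.
The 1/3 is divided into 2 equal shares of 1/6 among Zuhair, Farouk.
Zuhair is living and takes 1/6.
Farouk predeceased; the 1/6 allotted to Farouk's branch passes to Farouk's issue by representation.
The 1/6 is divided into 2 equal shares of 1/12 among Nabil, Samir.
Nabil is living and takes 1/12.
Samir is living and takes 1/12.
Widad predeceased; the 1/3 allotted to Widad's branch passes to Widad's issue by representation.
The 1/3 is divided into 2 equal shares of 1/6 among Maysoon, Tariq.
Maysoon is living and takes 1/6.
Tariq predeceased; the 1/6 allotted to Tariq's branch passes to Tariq's issue by representation.
The 1/6 is divided into 2 equal shares of 1/12 among Dalia, Umar.
Dalia is living and takes 1/12.
Umar is living and takes 1/12.
Bashir predeceased; the 1/3 allotted to Bashir's branch passes to Bashir's issue by representation.
The 1/3 is divided into 3 equal shares of 1/9 among Hamid, Jamal, Hanan.
Hamid is living and takes 1/9.
Jamal is living and takes 1/9.
Hanan is living and takes 1/9.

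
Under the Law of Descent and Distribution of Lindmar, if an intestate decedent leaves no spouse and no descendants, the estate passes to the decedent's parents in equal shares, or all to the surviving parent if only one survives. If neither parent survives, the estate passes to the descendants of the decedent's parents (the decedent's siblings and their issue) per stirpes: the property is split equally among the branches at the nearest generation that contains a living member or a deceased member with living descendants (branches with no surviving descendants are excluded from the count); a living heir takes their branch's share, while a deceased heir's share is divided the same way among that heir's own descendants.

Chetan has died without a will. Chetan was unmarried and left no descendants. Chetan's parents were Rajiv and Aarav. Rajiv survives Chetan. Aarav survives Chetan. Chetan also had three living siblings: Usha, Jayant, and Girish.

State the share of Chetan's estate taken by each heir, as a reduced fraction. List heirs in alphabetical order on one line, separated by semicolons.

Both parents survive, so Rajiv and Aarav each take 1/2. The siblings take nothing because a surviving parent has priority.

Aarav 1/2; Rajiv 1/2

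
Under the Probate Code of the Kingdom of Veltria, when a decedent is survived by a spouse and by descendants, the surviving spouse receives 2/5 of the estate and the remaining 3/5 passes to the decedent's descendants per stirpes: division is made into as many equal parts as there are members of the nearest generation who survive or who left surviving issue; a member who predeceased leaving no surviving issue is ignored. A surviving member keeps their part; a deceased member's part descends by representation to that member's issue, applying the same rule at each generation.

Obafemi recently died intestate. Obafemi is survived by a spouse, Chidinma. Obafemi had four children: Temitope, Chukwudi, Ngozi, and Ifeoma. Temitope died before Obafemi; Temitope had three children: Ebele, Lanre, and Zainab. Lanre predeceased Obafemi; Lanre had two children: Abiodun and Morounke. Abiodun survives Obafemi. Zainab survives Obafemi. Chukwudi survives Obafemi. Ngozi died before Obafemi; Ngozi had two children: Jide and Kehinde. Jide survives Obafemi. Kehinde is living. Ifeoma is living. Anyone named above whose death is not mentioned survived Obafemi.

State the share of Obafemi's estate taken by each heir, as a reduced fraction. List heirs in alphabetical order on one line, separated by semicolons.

Abiodun 1/40; Chidinma 2/5; Chukwudi 3/20; Ebele 1/20; Ifeoma 3/20; Jide 3/40; Kehinde 3/40; Morounke 1/40; Zainab 1/20

Chidinma, as surviving spouse, takes 2/5.
The remaining 3/5 passes to Obafemi's descendants per stirpes.
The 3/5 is divided into 4 equal shares of 3/20 among Temitope, Chukwudi, Ngozi, Ifeoma.
Temitope predeceased; the 3/20 allotted to Temitope's branch passes to Temitope's issue by representation.
The 3/20 is divided into 3 equal shares of 1/20 among Ebele, Lanre, Zainab.
Ebele is living and takes 1/20.
Lanre predeceased; the 1/20 allotted to Lanre's branch passes to Lanre's issue by representation.
The 1/20 is divided into 2 equal shares of 1/40 among Abiodun, Morounke.
Abiodun is living and takes 1/40.
Morounke is living and takes 1/40.
Zainab is living and takes 1/20.
Chukwudi is living and takes 3/20.
Ngozi predeceased; the 3/20 allotted to Ngozi's branch passes to Ngozi's issue by representation.
The 3/20 is divided into 2 equal shares of 3/40 among Jide, Kehinde.
Jide is living and takes 3/40.
Kehinde is living and takes 3/40.
Ifeoma is living and takes 3/20.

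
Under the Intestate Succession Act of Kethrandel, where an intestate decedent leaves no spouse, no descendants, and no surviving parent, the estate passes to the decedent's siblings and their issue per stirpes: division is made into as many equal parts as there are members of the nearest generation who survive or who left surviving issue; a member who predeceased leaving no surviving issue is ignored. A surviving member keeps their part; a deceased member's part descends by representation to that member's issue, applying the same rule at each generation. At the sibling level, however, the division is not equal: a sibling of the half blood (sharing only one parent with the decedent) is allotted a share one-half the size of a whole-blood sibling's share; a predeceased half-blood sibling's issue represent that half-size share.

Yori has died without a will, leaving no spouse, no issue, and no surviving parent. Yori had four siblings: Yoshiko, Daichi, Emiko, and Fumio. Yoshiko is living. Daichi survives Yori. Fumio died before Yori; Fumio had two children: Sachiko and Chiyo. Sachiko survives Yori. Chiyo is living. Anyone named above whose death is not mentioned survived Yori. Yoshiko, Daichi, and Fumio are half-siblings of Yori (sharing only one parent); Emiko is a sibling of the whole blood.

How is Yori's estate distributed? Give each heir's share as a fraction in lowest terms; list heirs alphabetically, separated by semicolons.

Chiyo 1/10; Daichi 1/5; Emiko 2/5; Sachiko 1/10; Yoshiko 1/5

No spouse, descendants, or parent survives, so the estate passes to Yori's siblings per stirpes.
Half-blood siblings count for one-half the weight of whole-blood siblings at the initial division.
Dividing 1 in proportion to weights (total weight 5/2): Yoshiko (weight 1/2) → 1/5; Daichi (weight 1/2) → 1/5; Emiko (weight 1) → 2/5; Fumio (weight 1/2) → 1/5.
Yoshiko is living and takes 1/5.
Daichi is living and takes 1/5.
Emiko is living and takes 2/5.
Fumio predeceased; the 1/5 allotted to Fumio's branch passes to Fumio's issue by representation.
The 1/5 is divided into 2 equal shares of 1/10 among Sachiko, Chiyo.
Sachiko is living and takes 1/10.
Chiyo is living and takes 1/10.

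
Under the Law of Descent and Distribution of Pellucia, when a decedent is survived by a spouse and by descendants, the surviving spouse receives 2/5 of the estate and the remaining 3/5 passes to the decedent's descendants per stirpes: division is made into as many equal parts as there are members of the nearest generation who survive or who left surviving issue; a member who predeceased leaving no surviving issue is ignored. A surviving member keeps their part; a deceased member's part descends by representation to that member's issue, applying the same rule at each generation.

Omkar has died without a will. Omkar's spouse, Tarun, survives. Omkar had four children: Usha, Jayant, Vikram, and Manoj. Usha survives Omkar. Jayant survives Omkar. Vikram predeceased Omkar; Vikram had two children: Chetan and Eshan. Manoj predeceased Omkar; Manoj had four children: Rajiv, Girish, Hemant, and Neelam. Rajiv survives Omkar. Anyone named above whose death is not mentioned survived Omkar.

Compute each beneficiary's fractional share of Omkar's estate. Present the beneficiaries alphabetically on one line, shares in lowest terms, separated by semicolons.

Chetan 3/40; Eshan 3/40; Girish 3/80; Hemant 3/80; Jayant 3/20; Neelam 3/80; Rajiv 3/80; Tarun 2/5; Usha 3/20

Tarun, as surviving spouse, takes 2/5.
The remaining 3/5 passes to Omkar's descendants per stirpes.
The 3/5 is divided into 4 equal shares of 3/20 among Usha, Jayant, Vikram, Manoj.
Usha is living and takes 3/20.
Jayant is living and takes 3/20.
Vikram predeceased; the 3/20 allotted to Vikram's branch passes to Vikram's issue by representation.
The 3/20 is divided into 2 equal shares of 3/40 among Chetan, Eshan.
Chetan is living and takes 3/40.
Eshan is living and takes 3/40.
Manoj predeceased; the 3/20 allotted to Manoj's branch passes to Manoj's issue by representation.
The 3/20 is divided into 4 equal shares of 3/80 among Rajiv, Girish, Hemant, Neelam.
Rajiv is living and takes 3/80.
Girish is living and takes 3/80.
Hemant is living and takes 3/80.
Neelam is living and takes 3/80.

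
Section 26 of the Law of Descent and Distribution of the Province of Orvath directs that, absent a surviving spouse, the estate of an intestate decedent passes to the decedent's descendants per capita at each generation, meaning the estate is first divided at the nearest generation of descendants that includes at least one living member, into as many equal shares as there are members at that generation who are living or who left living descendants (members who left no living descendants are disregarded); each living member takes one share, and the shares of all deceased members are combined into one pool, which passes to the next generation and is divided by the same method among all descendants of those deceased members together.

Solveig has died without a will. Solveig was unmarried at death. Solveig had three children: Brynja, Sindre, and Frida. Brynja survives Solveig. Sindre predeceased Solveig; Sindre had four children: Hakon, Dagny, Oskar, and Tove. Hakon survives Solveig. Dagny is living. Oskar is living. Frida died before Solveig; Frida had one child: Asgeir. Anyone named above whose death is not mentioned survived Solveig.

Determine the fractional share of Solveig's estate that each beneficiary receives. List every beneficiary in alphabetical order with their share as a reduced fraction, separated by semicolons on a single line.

Asgeir 2/15; Brynja 1/3; Dagny 2/15; Hakon 2/15; Oskar 2/15; Tove 2/15

There is no surviving spouse, so the entire estate passes to Solveig's descendants per capita at each generation.
At generation 1 (Brynja, Sindre, Frida) there are 3 shares of (1)/3 = 1/3 each.
Living: Brynja — each takes 1/3.
Deceased: Sindre and Frida. Their combined 2/3 is pooled and carried to generation 2.
At generation 2 (Hakon, Dagny, Oskar, Tove, Asgeir) there are 5 shares of (2/3)/5 = 2/15 each.
Living: Hakon, Dagny, Oskar, Tove, and Asgeir — each takes 2/15.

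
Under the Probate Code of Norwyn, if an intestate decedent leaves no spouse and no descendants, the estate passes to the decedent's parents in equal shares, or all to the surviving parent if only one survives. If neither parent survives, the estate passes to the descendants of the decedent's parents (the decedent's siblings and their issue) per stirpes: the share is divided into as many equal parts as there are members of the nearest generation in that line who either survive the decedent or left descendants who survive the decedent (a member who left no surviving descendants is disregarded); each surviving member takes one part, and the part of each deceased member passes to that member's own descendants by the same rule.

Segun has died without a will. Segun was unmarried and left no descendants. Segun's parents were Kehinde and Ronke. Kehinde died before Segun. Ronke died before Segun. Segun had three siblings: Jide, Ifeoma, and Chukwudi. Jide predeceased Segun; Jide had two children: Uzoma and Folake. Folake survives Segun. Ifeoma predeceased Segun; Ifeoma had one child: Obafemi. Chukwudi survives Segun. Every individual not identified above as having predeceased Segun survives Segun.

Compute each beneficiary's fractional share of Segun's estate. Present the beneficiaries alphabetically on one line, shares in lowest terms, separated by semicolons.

Neither parent survives and there are no descendants, so the estate passes to Segun's siblings and their issue per stirpes.
The estate is divided into 3 equal shares of 1/3 among Jide, Ifeoma, Chukwudi.
Jide predeceased; the 1/3 allotted to Jide's branch passes to Jide's issue by representation.
The 1/3 is divided into 2 equal shares of 1/6 among Uzoma, Folake.
Uzoma is living and takes 1/6.
Folake is living and takes 1/6.
Ifeoma predeceased; the 1/3 allotted to Ifeoma's branch passes to Ifeoma's issue by representation.
Obafemi is the sole taker at this level and receives the full 1/3.
Chukwudi is living and takes 1/3.

Chukwudi 1/3; Folake 1/6; Obafemi 1/3; Uzoma 1/6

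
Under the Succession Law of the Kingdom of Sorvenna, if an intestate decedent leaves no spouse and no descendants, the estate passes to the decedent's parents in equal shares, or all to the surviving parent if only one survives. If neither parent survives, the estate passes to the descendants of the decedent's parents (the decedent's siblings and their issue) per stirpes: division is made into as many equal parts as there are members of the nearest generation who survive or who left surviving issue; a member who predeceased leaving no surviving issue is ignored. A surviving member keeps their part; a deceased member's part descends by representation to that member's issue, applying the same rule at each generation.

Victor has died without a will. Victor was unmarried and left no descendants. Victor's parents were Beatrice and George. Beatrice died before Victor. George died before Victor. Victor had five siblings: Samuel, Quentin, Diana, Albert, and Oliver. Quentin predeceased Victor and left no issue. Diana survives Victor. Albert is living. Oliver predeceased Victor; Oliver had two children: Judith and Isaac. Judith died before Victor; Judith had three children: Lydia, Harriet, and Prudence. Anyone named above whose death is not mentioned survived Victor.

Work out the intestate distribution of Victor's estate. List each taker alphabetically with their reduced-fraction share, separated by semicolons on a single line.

Neither parent survives and there are no descendants, so the estate passes to Victor's siblings and their issue per stirpes.
Quentin left no surviving issue, so that branch lapses and is disregarded.
The estate is divided into 4 equal shares of 1/4 among Samuel, Diana, Albert, Oliver.
Samuel is living and takes 1/4.
Diana is living and takes 1/4.
Albert is living and takes 1/4.
Oliver predeceased; the 1/4 allotted to Oliver's branch passes to Oliver's issue by representation.
The 1/4 is divided into 2 equal shares of 1/8 among Judith, Isaac.
Judith predeceased; the 1/8 allotted to Judith's branch passes to Judith's issue by representation.
The 1/8 is divided into 3 equal shares of 1/24 among Lydia, Harriet, Prudence.
Lydia is living and takes 1/24.
Harriet is living and takes 1/24.
Prudence is living and takes 1/24.
Isaac is living and takes 1/8.

Albert 1/4; Diana 1/4; Harriet 1/24; Isaac 1/8; Lydia 1/24; Prudence 1/24; Samuel 1/4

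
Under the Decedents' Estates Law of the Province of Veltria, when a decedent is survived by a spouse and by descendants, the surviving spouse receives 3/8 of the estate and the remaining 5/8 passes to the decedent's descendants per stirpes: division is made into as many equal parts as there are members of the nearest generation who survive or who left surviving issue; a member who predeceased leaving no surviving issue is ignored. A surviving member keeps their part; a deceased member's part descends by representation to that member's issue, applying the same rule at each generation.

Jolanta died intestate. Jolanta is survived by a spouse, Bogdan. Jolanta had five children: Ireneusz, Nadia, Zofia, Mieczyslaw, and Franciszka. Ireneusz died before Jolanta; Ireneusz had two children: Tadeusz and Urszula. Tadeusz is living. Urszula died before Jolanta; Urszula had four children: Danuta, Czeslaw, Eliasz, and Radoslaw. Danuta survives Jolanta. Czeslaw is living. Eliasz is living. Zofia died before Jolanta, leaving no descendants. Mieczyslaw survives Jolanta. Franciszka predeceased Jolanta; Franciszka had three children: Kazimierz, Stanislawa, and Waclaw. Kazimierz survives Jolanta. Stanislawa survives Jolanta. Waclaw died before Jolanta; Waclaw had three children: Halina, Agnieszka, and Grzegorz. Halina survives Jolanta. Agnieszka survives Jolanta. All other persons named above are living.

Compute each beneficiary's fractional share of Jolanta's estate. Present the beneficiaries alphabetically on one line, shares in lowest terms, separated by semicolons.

Agnieszka 5/288; Bogdan 3/8; Czeslaw 5/256; Danuta 5/256; Eliasz 5/256; Grzegorz 5/288; Halina 5/288; Kazimierz 5/96; Mieczyslaw 5/32; Nadia 5/32; Radoslaw 5/256; Stanislawa 5/96; Tadeusz 5/64

Bogdan, as surviving spouse, takes 3/8.
The remaining 5/8 passes to Jolanta's descendants per stirpes.
Zofia left no surviving issue, so that branch lapses and is disregarded.
The 5/8 is divided into 4 equal shares of 5/32 among Ireneusz, Nadia, Mieczyslaw, Franciszka.
Ireneusz predeceased; the 5/32 allotted to Ireneusz's branch passes to Ireneusz's issue by representation.
The 5/32 is divided into 2 equal shares of 5/64 among Tadeusz, Urszula.
Tadeusz is living and takes 5/64.
Urszula predeceased; the 5/64 allotted to Urszula's branch passes to Urszula's issue by representation.
The 5/64 is divided into 4 equal shares of 5/256 among Danuta, Czeslaw, Eliasz, Radoslaw.
Danuta is living and takes 5/256.
Czeslaw is living and takes 5/256.
Eliasz is living and takes 5/256.
Radoslaw is living and takes 5/256.
Nadia is living and takes 5/32.
Mieczyslaw is living and takes 5/32.
Franciszka predeceased; the 5/32 allotted to Franciszka's branch passes to Franciszka's issue by representation.
The 5/32 is divided into 3 equal shares of 5/96 among Kazimierz, Stanislawa, Waclaw.
Kazimierz is living and takes 5/96.
Stanislawa is living and takes 5/96.
Waclaw predeceased; the 5/96 allotted to Waclaw's branch passes to Waclaw's issue by representation.
The 5/96 is divided into 3 equal shares of 5/288 among Halina, Agnieszka, Grzegorz.
Halina is living and takes 5/288.
Agnieszka is living and takes 5/288.
Grzegorz is living and takes 5/288.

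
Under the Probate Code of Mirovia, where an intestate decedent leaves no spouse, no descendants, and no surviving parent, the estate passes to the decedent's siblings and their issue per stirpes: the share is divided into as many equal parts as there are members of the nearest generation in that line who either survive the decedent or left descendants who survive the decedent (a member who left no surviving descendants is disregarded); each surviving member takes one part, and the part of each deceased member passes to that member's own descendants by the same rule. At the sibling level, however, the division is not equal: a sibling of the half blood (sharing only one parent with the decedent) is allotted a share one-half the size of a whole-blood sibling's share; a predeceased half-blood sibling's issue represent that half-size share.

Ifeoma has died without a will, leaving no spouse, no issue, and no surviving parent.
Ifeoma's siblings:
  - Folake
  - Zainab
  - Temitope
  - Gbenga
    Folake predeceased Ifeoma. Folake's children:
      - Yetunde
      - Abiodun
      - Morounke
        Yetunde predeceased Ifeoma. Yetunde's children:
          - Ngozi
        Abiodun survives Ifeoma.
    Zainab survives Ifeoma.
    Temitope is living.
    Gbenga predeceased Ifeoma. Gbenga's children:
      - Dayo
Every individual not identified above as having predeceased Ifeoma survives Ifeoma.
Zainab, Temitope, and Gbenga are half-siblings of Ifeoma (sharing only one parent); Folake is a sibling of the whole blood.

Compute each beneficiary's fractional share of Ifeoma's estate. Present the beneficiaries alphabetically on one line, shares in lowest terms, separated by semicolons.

No spouse, descendants, or parent survives, so the estate passes to Ifeoma's siblings per stirpes.
Half-blood siblings count for one-half the weight of whole-blood siblings at the initial division.
Dividing 1 in proportion to weights (total weight 5/2): Folake (weight 1) → 2/5; Zainab (weight 1/2) → 1/5; Temitope (weight 1/2) → 1/5; Gbenga (weight 1/2) → 1/5.
Folake predeceased; the 2/5 allotted to Folake's branch passes to Folake's issue by representation.
The 2/5 is divided into 3 equal shares of 2/15 among Yetunde, Abiodun, Morounke.
Yetunde predeceased; the 2/15 allotted to Yetunde's branch passes to Yetunde's issue by representation.
Ngozi is the sole taker at this level and receives the full 2/15.
Abiodun is living and takes 2/15.
Morounke is living and takes 2/15.
Zainab is living and takes 1/5.
Temitope is living and takes 1/5.
Gbenga predeceased; the 1/5 allotted to Gbenga's branch passes to Gbenga's issue by representation.
Dayo is the sole taker at this level and receives the full 1/5.

Abiodun 2/15; Dayo 1/5; Morounke 2/15; Ngozi 2/15; Temitope 1/5; Zainab 1/5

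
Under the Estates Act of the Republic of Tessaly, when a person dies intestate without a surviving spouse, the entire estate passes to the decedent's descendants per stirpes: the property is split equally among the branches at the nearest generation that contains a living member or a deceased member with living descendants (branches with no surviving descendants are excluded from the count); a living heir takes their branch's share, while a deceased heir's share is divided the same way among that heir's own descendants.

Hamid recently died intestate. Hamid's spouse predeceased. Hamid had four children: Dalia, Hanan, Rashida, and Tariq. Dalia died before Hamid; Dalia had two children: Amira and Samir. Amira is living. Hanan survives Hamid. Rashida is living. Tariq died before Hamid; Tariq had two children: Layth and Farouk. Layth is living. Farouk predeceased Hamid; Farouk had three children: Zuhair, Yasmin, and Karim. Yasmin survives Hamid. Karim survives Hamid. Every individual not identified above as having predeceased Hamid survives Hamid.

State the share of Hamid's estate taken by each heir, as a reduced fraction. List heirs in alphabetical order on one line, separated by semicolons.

Amira 1/8; Hanan 1/4; Karim 1/24; Layth 1/8; Rashida 1/4; Samir 1/8; Yasmin 1/24; Zuhair 1/24

There is no surviving spouse, so the entire estate passes to Hamid's descendants per stirpes.
The estate is divided into 4 equal shares of 1/4 among Dalia, Hanan, Rashida, Tariq.
Dalia predeceased; the 1/4 allotted to Dalia's branch passes to Dalia's issue by representation.
The 1/4 is divided into 2 equal shares of 1/8 among Amira, Samir.
Amira is living and takes 1/8.
Samir is living and takes 1/8.
Hanan is living and takes 1/4.
Rashida is living and takes 1/4.
Tariq predeceased; the 1/4 allotted to Tariq's branch passes to Tariq's issue by representation.
The 1/4 is divided into 2 equal shares of 1/8 among Layth, Farouk.
Layth is living and takes 1/8.
Farouk predeceased; the 1/8 allotted to Farouk's branch passes to Farouk's issue by representation.
The 1/8 is divided into 3 equal shares of 1/24 among Zuhair, Yasmin, Karim.
Zuhair is living and takes 1/24.
Yasmin is living and takes 1/24.
Karim is living and takes 1/24.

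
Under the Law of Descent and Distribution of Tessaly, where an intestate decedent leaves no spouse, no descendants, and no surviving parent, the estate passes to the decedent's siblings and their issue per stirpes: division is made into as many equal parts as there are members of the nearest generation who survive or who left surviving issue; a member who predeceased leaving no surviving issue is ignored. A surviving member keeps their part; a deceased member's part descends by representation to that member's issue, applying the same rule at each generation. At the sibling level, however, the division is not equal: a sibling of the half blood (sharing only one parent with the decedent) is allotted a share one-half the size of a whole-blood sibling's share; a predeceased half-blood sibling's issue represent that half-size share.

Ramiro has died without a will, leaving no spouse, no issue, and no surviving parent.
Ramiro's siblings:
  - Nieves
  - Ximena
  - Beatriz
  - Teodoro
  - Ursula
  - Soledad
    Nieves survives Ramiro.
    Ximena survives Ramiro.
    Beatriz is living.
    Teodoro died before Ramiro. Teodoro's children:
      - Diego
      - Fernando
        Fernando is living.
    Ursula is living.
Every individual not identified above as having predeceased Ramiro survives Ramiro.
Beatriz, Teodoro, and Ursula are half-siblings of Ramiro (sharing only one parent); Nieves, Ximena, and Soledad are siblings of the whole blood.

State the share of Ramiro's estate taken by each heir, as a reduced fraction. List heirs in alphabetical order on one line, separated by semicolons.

Beatriz 1/9; Diego 1/18; Fernando 1/18; Nieves 2/9; Soledad 2/9; Ursula 1/9; Ximena 2/9

No spouse, descendants, or parent survives, so the estate passes to Ramiro's siblings per stirpes.
Half-blood siblings count for one-half the weight of whole-blood siblings at the initial division.
Dividing 1 in proportion to weights (total weight 9/2): Nieves (weight 1) → 2/9; Ximena (weight 1) → 2/9; Beatriz (weight 1/2) → 1/9; Teodoro (weight 1/2) → 1/9; Ursula (weight 1/2) → 1/9; Soledad (weight 1) → 2/9.
Nieves is living and takes 2/9.
Ximena is living and takes 2/9.
Beatriz is living and takes 1/9.
Teodoro predeceased; the 1/9 allotted to Teodoro's branch passes to Teodoro's issue by representation.
The 1/9 is divided into 2 equal shares of 1/18 among Diego, Fernando.
Diego is living and takes 1/18.
Fernando is living and takes 1/18.
Ursula is living and takes 1/9.
Soledad is living and takes 2/9.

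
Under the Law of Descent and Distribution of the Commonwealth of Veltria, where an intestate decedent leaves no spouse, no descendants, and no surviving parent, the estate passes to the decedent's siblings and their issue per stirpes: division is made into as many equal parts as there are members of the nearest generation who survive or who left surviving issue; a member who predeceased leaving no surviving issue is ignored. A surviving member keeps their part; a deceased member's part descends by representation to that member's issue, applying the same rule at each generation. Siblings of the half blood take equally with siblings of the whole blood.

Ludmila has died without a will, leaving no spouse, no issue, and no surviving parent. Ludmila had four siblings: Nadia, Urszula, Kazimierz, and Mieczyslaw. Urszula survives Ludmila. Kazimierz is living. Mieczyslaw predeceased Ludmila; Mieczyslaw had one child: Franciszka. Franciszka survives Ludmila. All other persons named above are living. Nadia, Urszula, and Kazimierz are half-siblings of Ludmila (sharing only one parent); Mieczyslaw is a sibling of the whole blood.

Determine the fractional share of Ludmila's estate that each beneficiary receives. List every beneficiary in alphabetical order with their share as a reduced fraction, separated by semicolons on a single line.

No spouse, descendants, or parent survives, so the estate passes to Ludmila's siblings per stirpes.
Half-blood and whole-blood siblings take equally under the stated rule.
The estate is divided into 4 equal shares of 1/4 among Nadia, Urszula, Kazimierz, Mieczyslaw.
Nadia is living and takes 1/4.
Urszula is living and takes 1/4.
Kazimierz is living and takes 1/4.
Mieczyslaw predeceased; the 1/4 allotted to Mieczyslaw's branch passes to Mieczyslaw's issue by representation.
Franciszka is the sole taker at this level and receives the full 1/4.

Franciszka 1/4; Kazimierz 1/4; Nadia 1/4; Urszula 1/4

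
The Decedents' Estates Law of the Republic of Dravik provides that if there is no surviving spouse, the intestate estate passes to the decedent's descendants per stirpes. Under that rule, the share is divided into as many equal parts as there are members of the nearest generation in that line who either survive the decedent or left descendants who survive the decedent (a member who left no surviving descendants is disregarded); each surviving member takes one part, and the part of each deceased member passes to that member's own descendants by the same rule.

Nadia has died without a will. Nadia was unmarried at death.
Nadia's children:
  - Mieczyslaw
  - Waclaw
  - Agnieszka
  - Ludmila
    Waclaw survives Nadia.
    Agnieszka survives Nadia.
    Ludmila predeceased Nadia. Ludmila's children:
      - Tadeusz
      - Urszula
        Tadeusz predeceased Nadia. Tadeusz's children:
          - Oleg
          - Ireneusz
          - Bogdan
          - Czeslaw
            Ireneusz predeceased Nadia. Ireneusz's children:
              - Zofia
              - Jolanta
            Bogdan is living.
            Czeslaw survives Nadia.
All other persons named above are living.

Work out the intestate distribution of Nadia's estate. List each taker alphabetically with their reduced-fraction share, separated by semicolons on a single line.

Agnieszka 1/4; Bogdan 1/32; Czeslaw 1/32; Jolanta 1/64; Mieczyslaw 1/4; Oleg 1/32; Urszula 1/8; Waclaw 1/4; Zofia 1/64

There is no surviving spouse, so the entire estate passes to Nadia's descendants per stirpes.
The estate is divided into 4 equal shares of 1/4 among Mieczyslaw, Waclaw, Agnieszka, Ludmila.
Mieczyslaw is living and takes 1/4.
Waclaw is living and takes 1/4.
Agnieszka is living and takes 1/4.
Ludmila predeceased; the 1/4 allotted to Ludmila's branch passes to Ludmila's issue by representation.
The 1/4 is divided into 2 equal shares of 1/8 among Tadeusz, Urszula.
Tadeusz predeceased; the 1/8 allotted to Tadeusz's branch passes to Tadeusz's issue by representation.
The 1/8 is divided into 4 equal shares of 1/32 among Oleg, Ireneusz, Bogdan, Czeslaw.
Oleg is living and takes 1/32.
Ireneusz predeceased; the 1/32 allotted to Ireneusz's branch passes to Ireneusz's issue by representation.
The 1/32 is divided into 2 equal shares of 1/64 among Zofia, Jolanta.
Zofia is living and takes 1/64.
Jolanta is living and takes 1/64.
Bogdan is living and takes 1/32.
Czeslaw is living and takes 1/32.
Urszula is living and takes 1/8.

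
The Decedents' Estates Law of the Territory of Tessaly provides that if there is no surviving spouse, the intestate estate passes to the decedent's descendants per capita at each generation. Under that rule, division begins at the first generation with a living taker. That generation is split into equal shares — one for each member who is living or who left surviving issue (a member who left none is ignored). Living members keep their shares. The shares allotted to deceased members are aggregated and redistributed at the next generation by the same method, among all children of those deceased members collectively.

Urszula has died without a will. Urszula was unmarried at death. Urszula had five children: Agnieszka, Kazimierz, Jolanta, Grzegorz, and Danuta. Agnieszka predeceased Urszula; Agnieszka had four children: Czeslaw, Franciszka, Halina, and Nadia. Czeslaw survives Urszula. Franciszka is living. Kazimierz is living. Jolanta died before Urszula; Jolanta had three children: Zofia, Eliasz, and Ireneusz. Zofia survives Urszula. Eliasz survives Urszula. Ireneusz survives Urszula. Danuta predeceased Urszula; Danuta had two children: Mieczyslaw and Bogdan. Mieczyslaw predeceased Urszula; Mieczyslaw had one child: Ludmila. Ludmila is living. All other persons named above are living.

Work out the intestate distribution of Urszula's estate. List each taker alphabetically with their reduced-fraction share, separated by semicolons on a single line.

There is no surviving spouse, so the entire estate passes to Urszula's descendants per capita at each generation.
At generation 1 (Agnieszka, Kazimierz, Jolanta, Grzegorz, Danuta) there are 5 shares of (1)/5 = 1/5 each.
Living: Kazimierz and Grzegorz — each takes 1/5.
Deceased: Agnieszka, Jolanta, and Danuta. Their combined 3/5 is pooled and carried to generation 2.
At generation 2 (Czeslaw, Franciszka, Halina, Nadia, Zofia, Eliasz, Ireneusz, Mieczyslaw, Bogdan) there are 9 shares of (3/5)/9 = 1/15 each.
Living: Czeslaw, Franciszka, Halina, Nadia, Zofia, Eliasz, Ireneusz, and Bogdan — each takes 1/15.
Deceased: Mieczyslaw. That 1/15 share is carried to generation 3.
At generation 3 (Ludmila) there are 1 shares of (1/15)/1 = 1/15 each.
Living: Ludmila — each takes 1/15.

Bogdan 1/15; Czeslaw 1/15; Eliasz 1/15; Franciszka 1/15; Grzegorz 1/5; Halina 1/15; Ireneusz 1/15; Kazimierz 1/5; Ludmila 1/15; Nadia 1/15; Zofia 1/15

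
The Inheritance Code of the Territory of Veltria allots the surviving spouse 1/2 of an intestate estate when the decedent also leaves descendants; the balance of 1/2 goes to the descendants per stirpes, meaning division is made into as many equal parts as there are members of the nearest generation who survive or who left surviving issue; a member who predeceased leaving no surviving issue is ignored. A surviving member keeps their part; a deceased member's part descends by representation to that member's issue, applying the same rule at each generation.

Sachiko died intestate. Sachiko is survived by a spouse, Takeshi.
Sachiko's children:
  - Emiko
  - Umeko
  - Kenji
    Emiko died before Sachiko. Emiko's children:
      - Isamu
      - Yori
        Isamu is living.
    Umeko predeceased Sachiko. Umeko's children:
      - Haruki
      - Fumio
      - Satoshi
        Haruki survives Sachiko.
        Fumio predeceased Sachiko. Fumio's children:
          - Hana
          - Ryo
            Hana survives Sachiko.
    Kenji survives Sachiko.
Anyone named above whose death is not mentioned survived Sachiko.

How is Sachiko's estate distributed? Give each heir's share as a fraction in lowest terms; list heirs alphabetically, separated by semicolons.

Hana 1/36; Haruki 1/18; Isamu 1/12; Kenji 1/6; Ryo 1/36; Satoshi 1/18; Takeshi 1/2; Yori 1/12

Takeshi, as surviving spouse, takes 1/2.
The remaining 1/2 passes to Sachiko's descendants per stirpes.
The 1/2 is divided into 3 equal shares of 1/6 among Emiko, Umeko, Kenji.
Emiko predeceased; the 1/6 allotted to Emiko's branch passes to Emiko's issue by representation.
The 1/6 is divided into 2 equal shares of 1/12 among Isamu, Yori.
Isamu is living and takes 1/12.
Yori is living and takes 1/12.
Umeko predeceased; the 1/6 allotted to Umeko's branch passes to Umeko's issue by representation.
The 1/6 is divided into 3 equal shares of 1/18 among Haruki, Fumio, Satoshi.
Haruki is living and takes 1/18.
Fumio predeceased; the 1/18 allotted to Fumio's branch passes to Fumio's issue by representation.
The 1/18 is divided into 2 equal shares of 1/36 among Hana, Ryo.
Hana is living and takes 1/36.
Ryo is living and takes 1/36.
Satoshi is living and takes 1/18.
Kenji is living and takes 1/6.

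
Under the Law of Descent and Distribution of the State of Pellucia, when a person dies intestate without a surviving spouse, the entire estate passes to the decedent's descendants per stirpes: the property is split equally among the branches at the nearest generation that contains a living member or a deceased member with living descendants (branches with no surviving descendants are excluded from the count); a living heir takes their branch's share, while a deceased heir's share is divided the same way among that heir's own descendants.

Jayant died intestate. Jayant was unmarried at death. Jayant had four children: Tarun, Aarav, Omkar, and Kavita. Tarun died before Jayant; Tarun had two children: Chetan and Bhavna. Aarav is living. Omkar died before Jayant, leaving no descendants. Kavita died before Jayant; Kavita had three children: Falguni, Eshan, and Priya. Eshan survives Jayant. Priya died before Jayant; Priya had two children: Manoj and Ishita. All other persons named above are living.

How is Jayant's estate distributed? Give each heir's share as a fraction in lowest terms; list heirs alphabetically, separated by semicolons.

There is no surviving spouse, so the entire estate passes to Jayant's descendants per stirpes.
Omkar left no surviving issue, so that branch lapses and is disregarded.
The estate is divided into 3 equal shares of 1/3 among Tarun, Aarav, Kavita.
Tarun predeceased; the 1/3 allotted to Tarun's branch passes to Tarun's issue by representation.
The 1/3 is divided into 2 equal shares of 1/6 among Chetan, Bhavna.
Chetan is living and takes 1/6.
Bhavna is living and takes 1/6.
Aarav is living and takes 1/3.
Kavita predeceased; the 1/3 allotted to Kavita's branch passes to Kavita's issue by representation.
The 1/3 is divided into 3 equal shares of 1/9 among Falguni, Eshan, Priya.
Falguni is living and takes 1/9.
Eshan is living and takes 1/9.
Priya predeceased; the 1/9 allotted to Priya's branch passes to Priya's issue by representation.
The 1/9 is divided into 2 equal shares of 1/18 among Manoj, Ishita.
Manoj is living and takes 1/18.
Ishita is living and takes 1/18.

Aarav 1/3; Bhavna 1/6; Chetan 1/6; Eshan 1/9; Falguni 1/9; Ishita 1/18; Manoj 1/18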